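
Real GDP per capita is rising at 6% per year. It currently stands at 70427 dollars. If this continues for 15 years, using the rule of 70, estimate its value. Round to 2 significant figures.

170000 dollars

It doubles every 70/6 ≈ 11.67 years, so 15 years is 1.29 doublings.
2^1.29 ≈ 2.45; 70427 × 2.45 ≈ 170000 dollars.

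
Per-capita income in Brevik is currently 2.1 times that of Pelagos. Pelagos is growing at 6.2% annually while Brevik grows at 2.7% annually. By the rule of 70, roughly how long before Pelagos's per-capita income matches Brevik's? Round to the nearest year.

The growth-rate gap is 6.2% − 2.7% = 3.5 percentage points.
So the ratio between them halves every 70/3.5 ≈ 20.00 years.
A 2.1 times gap takes log₂(2.1) ≈ 1.07 halvings to close: 1.07 × 20.00 ≈ 21 years.

around 21 years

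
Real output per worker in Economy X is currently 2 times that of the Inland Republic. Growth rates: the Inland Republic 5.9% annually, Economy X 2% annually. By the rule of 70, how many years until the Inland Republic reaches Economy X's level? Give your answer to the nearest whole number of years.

≈ 18 years

What matters is the difference: 3.9 pp.
Rule of 70 on the gap: the ratio halves every 70/3.9 ≈ 17.95 years.
A 2 times gap closes after 1 halving: 1 × 17.95 ≈ 18 years.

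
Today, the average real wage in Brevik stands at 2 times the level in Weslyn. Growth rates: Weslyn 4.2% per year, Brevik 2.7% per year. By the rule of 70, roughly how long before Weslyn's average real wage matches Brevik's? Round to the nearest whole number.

roughly 47 years

What matters is the difference: 1.5 pp.
Rule of 70 on the gap: the ratio halves every 70/1.5 ≈ 46.67 years.
A 2 times gap closes after 1 halving: 1 × 46.67 ≈ 47 years.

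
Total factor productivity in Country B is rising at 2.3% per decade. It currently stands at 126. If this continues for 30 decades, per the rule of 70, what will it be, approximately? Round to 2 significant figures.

around 250

Doubling time ≈ 70/2.3 = 30.43 decades.
30 decades is 30/30.43 ≈ 0.99 doublings, a factor of 2^0.99 ≈ 1.99.
126 × 1.99 ≈ 250.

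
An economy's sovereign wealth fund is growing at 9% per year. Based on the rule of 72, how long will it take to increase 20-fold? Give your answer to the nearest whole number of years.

around 35 years

Doubling time ≈ 72/9 = 8.00 years.
20× is log₂ 20 ≈ 4.32 doublings, so ≈ 4.32 × 8.00 = 35 years.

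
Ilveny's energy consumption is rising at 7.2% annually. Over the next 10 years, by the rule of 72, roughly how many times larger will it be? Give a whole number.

approximately 2 times

At 7.2% one doubling takes ≈ 10.00 years; 10 years is 1 of them, so ×2.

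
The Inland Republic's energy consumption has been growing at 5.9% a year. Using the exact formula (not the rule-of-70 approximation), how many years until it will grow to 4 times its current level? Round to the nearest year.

t = ln(4) / ln(1 + 0.059) = 1.3863 / 0.057325 ≈ 24.18.
≈ 24 years.

24 years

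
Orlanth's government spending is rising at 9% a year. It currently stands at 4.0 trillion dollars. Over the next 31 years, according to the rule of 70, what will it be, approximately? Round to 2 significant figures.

Doubling time ≈ 70/9 = 7.78 years.
31 years is 31/7.78 ≈ 3.98 doublings, a factor of 2^3.98 ≈ 15.78.
4.0 × 15.78 ≈ 63 trillion dollars.

≈ 63 trillion dollars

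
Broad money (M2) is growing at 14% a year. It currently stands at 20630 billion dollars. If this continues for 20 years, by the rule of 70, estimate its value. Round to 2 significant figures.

It doubles every 70/14 ≈ 5.00 years, so 20 years is 4.00 doublings.
2^4.00 ≈ 16.00; 20630 × 16.00 ≈ 330000 billion dollars.

330000 billion dollars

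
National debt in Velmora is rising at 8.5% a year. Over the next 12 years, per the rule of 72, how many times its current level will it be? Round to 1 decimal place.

Doubling time ≈ 72/8.5 = 8.47 years.
12 years / 8.47 ≈ 1.42 doublings → factor 2^1.42 ≈ 2.7.

around 2.7 times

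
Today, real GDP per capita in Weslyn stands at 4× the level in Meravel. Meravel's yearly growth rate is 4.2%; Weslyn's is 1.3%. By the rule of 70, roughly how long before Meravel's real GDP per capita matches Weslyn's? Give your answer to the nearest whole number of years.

approximately 48 years

What matters is the difference: 2.9 pp.
Rule of 70 on the gap: the ratio halves every 70/2.9 ≈ 24.14 years.
A 4× gap closes after 2 halvings: 2 × 24.14 ≈ 48 years.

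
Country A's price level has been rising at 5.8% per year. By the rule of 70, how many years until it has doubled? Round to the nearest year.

70/5.8 ≈ 12.07, so it doubles roughly every 12 years.

approximately 12 years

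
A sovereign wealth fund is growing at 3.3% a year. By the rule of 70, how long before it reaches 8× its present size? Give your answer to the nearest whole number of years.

≈ 64 years

Doubling time ≈ 70/3.3 = 21.21 years.
8× is 3 doublings, so 3 × 21.21 ≈ 64 years.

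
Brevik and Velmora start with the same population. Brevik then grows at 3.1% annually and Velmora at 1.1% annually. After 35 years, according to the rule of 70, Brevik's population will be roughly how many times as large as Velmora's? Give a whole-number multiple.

≈ 2 times

Rate gap = 3.1% − 1.1% = 2 points.
The ratio doubles every 70/2 ≈ 35.00 years.
35/35.00 ≈ 1.00 doublings → ratio ≈ 2^1.00 ≈ 2.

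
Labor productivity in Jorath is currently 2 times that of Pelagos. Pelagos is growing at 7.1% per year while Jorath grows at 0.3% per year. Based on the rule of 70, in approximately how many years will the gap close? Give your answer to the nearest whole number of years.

around 10 years

Pelagos gains on Jorath at 7.1% − 0.3% = 6.8 points a year.
At that relative rate the gap halves every 70/6.8 ≈ 10.29 years.
A 2 times gap closes after 1 halving: 1 × 10.29 ≈ 10 years.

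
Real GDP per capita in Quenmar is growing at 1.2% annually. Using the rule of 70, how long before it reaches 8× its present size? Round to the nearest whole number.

One doubling takes 70/1.2 = 58.33 years.
8× is 3 doublings, so 3 × 58.33 ≈ 175 years.

about 175 years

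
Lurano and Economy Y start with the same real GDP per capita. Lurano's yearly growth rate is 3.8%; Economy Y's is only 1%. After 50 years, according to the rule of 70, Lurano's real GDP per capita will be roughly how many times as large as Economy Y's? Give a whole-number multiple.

Lurano pulls ahead at 2.8 pp per year, so the ratio doubles every 70/2.8 ≈ 25.00 years.
In 50 years that's 2.00 doublings: 2^2.00 ≈ 4.

around 4 times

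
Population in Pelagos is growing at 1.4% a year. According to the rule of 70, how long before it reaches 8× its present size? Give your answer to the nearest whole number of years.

One doubling takes 70/1.4 = 50.00 years.
Getting to 8× needs 3 doublings: 3 × 50.00 ≈ 150 years.

about 150 years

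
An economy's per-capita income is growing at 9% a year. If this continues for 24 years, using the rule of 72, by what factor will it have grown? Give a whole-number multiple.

8 times

Doubling time ≈ 72/9 = 8.00 years.
24/8.00 ≈ 3 doublings, so about 2^3 = 8×.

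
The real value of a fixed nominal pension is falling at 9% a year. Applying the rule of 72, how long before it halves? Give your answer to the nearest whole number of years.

Halving time ≈ 72 / 9 = 8.00 → 8 years.

around 8 years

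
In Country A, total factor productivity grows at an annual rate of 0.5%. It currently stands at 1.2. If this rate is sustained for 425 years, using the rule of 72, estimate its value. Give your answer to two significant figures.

9.3

Doubling time ≈ 72/0.5 = 144.00 years.
425 years is 425/144.00 ≈ 2.95 doublings, a factor of 2^2.95 ≈ 7.73.
1.2 × 7.73 ≈ 9.3.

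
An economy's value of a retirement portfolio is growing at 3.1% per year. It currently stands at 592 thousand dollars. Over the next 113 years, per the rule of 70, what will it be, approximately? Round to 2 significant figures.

approximately 19000 thousand dollars

Doubling time ≈ 70/3.1 = 22.58 years.
113 years is 113/22.58 ≈ 5.00 doublings, a factor of 2^5.00 ≈ 32.00.
592 × 32.00 ≈ 19000 thousand dollars.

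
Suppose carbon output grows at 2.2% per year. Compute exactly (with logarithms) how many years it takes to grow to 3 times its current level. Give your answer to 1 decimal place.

50.5 years

t = ln(3) / ln(1 + 0.022) = 1.0986 / 0.021761 ≈ 50.48.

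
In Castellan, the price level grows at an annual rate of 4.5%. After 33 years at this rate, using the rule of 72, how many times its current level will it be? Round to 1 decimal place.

Doubles every ≈ 16.00 years (72/4.5).
33 years is 2.06 doublings; 2^2.06 ≈ 4.2×.

≈ 4.2 times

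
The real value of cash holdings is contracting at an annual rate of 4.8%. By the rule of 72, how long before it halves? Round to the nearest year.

about 15 years

The rule works in reverse for decay: 72/4.8 ≈ 15.00 years to halve.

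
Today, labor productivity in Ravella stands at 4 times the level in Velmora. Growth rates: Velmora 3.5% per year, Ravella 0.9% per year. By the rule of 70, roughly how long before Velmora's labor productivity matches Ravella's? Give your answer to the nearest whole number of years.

approximately 54 years

What matters is the difference: 2.6 pp.
Rule of 70 on the gap: the ratio halves every 70/2.6 ≈ 26.92 years.
A 4 times gap closes after 2 halvings: 2 × 26.92 ≈ 54 years.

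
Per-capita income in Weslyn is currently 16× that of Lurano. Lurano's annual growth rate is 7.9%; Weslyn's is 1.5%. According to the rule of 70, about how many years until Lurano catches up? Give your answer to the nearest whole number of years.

The growth-rate gap is 7.9% − 1.5% = 6.4 percentage points.
So the ratio between them halves every 70/6.4 ≈ 10.94 years.
A 16× gap closes after 4 halvings: 4 × 10.94 ≈ 44 years.

roughly 44 years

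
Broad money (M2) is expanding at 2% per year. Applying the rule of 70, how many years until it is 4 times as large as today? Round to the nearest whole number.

70 years

Doubling time ≈ 70/2 = 35.00 years.
4× is 2 doublings, so 2 × 35.00 ≈ 70 years.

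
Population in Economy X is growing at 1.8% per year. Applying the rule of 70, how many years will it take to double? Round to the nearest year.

approximately 39 years

Doubling time ≈ 70 / 1.8 = 38.89 years.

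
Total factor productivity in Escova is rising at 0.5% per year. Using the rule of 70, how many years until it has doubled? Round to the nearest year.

70/0.5 ≈ 140.00, so it doubles roughly every 140 years.

roughly 140 years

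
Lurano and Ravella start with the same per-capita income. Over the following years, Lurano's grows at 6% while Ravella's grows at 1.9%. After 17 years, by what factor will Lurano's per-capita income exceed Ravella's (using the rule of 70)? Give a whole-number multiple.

about 2 times

Lurano pulls ahead at 4.1 pp per year, so the ratio doubles every 70/4.1 ≈ 17.07 years.
In 17 years that's 1.00 doublings: 2^1.00 ≈ 2.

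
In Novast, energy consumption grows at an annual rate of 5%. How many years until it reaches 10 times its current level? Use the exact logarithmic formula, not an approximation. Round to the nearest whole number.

t = ln(10) / ln(1 + 0.05) = 2.3026 / 0.048790 ≈ 47.19.
≈ 47 years.

47 years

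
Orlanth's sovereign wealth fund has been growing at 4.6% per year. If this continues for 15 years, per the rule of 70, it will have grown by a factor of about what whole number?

≈ 2 times

At 4.6% one doubling takes ≈ 15.22 years; 15 years is 1 of them, so ×2.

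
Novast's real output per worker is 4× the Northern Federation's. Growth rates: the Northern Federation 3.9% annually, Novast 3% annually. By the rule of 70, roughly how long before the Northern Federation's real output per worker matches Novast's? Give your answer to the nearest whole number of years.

The growth-rate gap is 3.9% − 3% = 0.9 percentage points.
So the ratio between them halves every 70/0.9 ≈ 77.78 years.
A 4× gap closes after 2 halvings: 2 × 77.78 ≈ 156 years.

around 156 years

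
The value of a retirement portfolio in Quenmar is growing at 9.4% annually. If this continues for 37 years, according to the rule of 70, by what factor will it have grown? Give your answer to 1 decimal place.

Doubles every ≈ 7.45 years (70/9.4).
37 years is 4.97 doublings; 2^4.97 ≈ 31.3×.

≈ 31.3 times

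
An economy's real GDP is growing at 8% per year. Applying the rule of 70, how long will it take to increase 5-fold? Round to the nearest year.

approximately 20 years

At 8% it doubles every 70/8 ≈ 8.75 years.
5× is log₂ 5 ≈ 2.32 doublings, so ≈ 2.32 × 8.75 = 20 years.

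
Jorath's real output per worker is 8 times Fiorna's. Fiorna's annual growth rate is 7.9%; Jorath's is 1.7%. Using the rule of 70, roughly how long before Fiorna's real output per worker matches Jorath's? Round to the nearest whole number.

Fiorna gains on Jorath at 7.9% − 1.7% = 6.2 points a year.
At that relative rate the gap halves every 70/6.2 ≈ 11.29 years.
An 8 times gap closes after 3 halvings: 3 × 11.29 ≈ 34 years.

around 34 years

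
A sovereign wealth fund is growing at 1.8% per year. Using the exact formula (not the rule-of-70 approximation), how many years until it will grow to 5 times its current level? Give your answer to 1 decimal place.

t = ln(5) / ln(1 + 0.018) = 1.6094 / 0.017840 ≈ 90.21.

90.2 years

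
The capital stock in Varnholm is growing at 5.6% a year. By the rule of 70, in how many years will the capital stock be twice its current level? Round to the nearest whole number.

Doubling time ≈ 70 / 5.6 = 12.50 years.

about 13 years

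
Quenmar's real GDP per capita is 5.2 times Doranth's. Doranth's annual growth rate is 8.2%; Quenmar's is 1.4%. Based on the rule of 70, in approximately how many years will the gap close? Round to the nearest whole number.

The growth-rate gap is 8.2% − 1.4% = 6.8 percentage points.
So the ratio between them halves every 70/6.8 ≈ 10.29 years.
A 5.2 times gap takes log₂(5.2) ≈ 2.38 halvings to close: 2.38 × 10.29 ≈ 24 years.

about 24 years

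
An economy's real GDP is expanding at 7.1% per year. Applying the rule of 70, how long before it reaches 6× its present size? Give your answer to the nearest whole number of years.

Doubling time ≈ 70/7.1 = 9.86 years.
6× is log₂ 6 ≈ 2.58 doublings, so ≈ 2.58 × 9.86 = 25 years.

around 25 years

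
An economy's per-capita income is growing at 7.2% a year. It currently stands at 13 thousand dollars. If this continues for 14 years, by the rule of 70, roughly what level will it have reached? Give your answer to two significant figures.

approximately 35 thousand dollars

Doubling time ≈ 70/7.2 = 9.72 years.
14 years is 14/9.72 ≈ 1.44 doublings, a factor of 2^1.44 ≈ 2.71.
13 × 2.71 ≈ 35 thousand dollars.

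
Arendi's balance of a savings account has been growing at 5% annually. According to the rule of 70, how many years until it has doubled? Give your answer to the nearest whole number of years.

At 5%, doubling takes about 70/5 = 14.00 years.

roughly 14 years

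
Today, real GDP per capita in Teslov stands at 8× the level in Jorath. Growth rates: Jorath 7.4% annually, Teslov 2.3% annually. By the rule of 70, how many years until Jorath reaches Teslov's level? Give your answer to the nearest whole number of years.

What matters is the difference: 5.1 pp.
Rule of 70 on the gap: the ratio halves every 70/5.1 ≈ 13.73 years.
An 8× gap closes after 3 halvings: 3 × 13.73 ≈ 41 years.

roughly 41 years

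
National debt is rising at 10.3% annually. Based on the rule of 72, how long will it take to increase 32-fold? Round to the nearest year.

about 35 years

One doubling takes 72/10.3 = 6.99 years.
32 = 2^5, so 5 doublings → 35 years.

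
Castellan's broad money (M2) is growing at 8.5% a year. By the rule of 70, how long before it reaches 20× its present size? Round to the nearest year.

36 years

At 8.5% it doubles every 70/8.5 ≈ 8.24 years.
20× is log₂ 20 ≈ 4.32 doublings, so ≈ 4.32 × 8.24 = 36 years.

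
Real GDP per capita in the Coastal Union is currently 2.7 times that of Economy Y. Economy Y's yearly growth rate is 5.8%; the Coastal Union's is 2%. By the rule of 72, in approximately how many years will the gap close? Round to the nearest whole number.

≈ 27 years

Economy Y gains on the Coastal Union at 5.8% − 2% = 3.8 points a year.
At that relative rate the gap halves every 72/3.8 ≈ 18.95 years.
A 2.7 times gap takes log₂(2.7) ≈ 1.43 halvings to close: 1.43 × 18.95 ≈ 27 years.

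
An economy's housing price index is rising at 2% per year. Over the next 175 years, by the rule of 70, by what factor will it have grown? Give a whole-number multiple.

70/2 ≈ 35.00 years per doubling.
175 years fits 5 doublings: 2^5 = 32.

roughly 32 times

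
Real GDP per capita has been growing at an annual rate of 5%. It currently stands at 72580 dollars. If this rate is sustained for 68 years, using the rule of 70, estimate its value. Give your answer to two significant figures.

Doubling time ≈ 70/5 = 14.00 years.
68 years is 68/14.00 ≈ 4.86 doublings, a factor of 2^4.86 ≈ 29.04.
72580 × 29.04 ≈ 2100000 dollars.

2100000 dollars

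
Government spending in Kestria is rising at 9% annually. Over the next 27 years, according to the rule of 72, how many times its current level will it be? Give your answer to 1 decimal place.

Doubling time ≈ 72/9 = 8.00 years.
27 years / 8.00 ≈ 3.38 doublings → factor 2^3.38 ≈ 10.4.

10.4 times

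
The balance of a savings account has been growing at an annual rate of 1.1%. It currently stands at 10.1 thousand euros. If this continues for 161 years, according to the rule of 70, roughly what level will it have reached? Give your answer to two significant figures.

≈ 58 thousand euros

It doubles every 70/1.1 ≈ 63.64 years, so 161 years is 2.53 doublings.
2^2.53 ≈ 5.78; 10.1 × 5.78 ≈ 58 thousand euros.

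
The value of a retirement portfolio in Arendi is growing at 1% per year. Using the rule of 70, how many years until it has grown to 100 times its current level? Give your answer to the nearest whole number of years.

≈ 465 years

One doubling takes 70/1 = 70.00 years.
100× is log₂ 100 ≈ 6.64 doublings, so ≈ 6.64 × 70.00 = 465 years.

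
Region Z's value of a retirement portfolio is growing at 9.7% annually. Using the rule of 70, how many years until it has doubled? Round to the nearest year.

approximately 7 years

At 9.7%, doubling takes about 70/9.7 = 7.22 years.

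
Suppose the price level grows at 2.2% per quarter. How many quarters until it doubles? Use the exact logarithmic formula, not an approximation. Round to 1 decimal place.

t = ln(2) / ln(1 + 0.022) = 0.6931 / 0.021761 ≈ 31.85.

31.9 quarters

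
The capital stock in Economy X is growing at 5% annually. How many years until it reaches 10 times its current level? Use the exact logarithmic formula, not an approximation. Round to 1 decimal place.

47.2 years

t = ln(10) / ln(1 + 0.05) = 2.3026 / 0.048790 ≈ 47.19.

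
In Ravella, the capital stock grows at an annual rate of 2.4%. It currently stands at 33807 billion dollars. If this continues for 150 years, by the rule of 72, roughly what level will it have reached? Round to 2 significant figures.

It doubles every 72/2.4 ≈ 30.00 years, so 150 years is 5.00 doublings.
2^5.00 ≈ 32.00; 33807 × 32.00 ≈ 1100000 billion dollars.

around 1100000 billion dollars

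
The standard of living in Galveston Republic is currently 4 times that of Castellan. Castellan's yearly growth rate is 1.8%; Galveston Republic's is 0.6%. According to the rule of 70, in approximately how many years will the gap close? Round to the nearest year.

117 years

The growth-rate gap is 1.8% − 0.6% = 1.2 percentage points.
So the ratio between them halves every 70/1.2 ≈ 58.33 years.
A 4 times gap closes after 2 halvings: 2 × 58.33 ≈ 117 years.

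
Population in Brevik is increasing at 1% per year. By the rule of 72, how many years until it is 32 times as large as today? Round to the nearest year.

Doubling time ≈ 72/1 = 72.00 years.
Getting to 32× needs 5 doublings: 5 × 72.00 ≈ 360 years.

≈ 360 years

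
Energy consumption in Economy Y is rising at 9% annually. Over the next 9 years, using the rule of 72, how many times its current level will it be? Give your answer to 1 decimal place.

roughly 2.2 times

Doubles every ≈ 8.00 years (72/9).
9 years is 1.13 doublings; 2^1.13 ≈ 2.2×.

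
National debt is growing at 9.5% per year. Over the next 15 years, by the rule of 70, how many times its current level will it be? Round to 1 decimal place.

around 4.1 times

Doubles every ≈ 7.37 years (70/9.5).
15 years is 2.04 doublings; 2^2.04 ≈ 4.1×.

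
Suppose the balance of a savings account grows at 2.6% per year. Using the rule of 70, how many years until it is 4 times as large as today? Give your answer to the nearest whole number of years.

approximately 54 years

At 2.6% it doubles every 70/2.6 ≈ 26.92 years.
4 = 2^2, so 2 doublings → 54 years.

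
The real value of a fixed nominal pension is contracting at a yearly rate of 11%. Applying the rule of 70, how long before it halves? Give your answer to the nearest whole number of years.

roughly 6 years

Falling at 11%, it halves about every 70/11 = 6.36 years.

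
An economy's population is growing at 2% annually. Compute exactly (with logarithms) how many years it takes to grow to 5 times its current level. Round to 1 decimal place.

81.3 years

t = ln(5) / ln(1 + 0.02) = 1.6094 / 0.019803 ≈ 81.27.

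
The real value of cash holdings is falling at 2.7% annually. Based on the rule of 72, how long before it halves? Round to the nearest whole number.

≈ 27 years

The rule works in reverse for decay: 72/2.7 ≈ 26.67 years to halve.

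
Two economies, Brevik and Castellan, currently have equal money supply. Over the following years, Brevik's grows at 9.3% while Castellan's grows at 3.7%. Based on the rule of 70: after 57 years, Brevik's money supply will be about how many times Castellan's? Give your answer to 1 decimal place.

Only the 5.6-point difference matters.
70/5.6 ≈ 12.50 years per doubling of the ratio; 57 years gives 4.56 doublings, so ≈ 23.6×.

about 23.6 times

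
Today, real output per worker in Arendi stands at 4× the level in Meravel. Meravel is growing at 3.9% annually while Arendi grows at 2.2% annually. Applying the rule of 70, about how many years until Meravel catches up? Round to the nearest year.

about 82 years

What matters is the difference: 1.7 pp.
Rule of 70 on the gap: the ratio halves every 70/1.7 ≈ 41.18 years.
A 4× gap closes after 2 halvings: 2 × 41.18 ≈ 82 years.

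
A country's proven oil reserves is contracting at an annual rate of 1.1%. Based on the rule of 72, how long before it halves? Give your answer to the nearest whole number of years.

≈ 65 years

The rule works in reverse for decay: 72/1.1 ≈ 65.45 years to halve.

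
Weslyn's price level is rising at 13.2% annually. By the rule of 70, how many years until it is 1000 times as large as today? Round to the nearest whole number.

At 13.2% it doubles every 70/13.2 ≈ 5.30 years.
Reaching 1000× takes log₂(1000) ≈ 9.97 doublings.
9.97 × 5.30 ≈ 53 years.

≈ 53 years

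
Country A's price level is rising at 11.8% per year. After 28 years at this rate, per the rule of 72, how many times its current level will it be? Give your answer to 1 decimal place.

Doubles every ≈ 6.10 years (72/11.8).
28 years is 4.59 doublings; 2^4.59 ≈ 24.1×.

≈ 24.1 times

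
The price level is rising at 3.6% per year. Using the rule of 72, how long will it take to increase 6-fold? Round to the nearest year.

Doubling time ≈ 72/3.6 = 20.00 years.
6× is log₂ 6 ≈ 2.58 doublings, so ≈ 2.58 × 20.00 = 52 years.

around 52 years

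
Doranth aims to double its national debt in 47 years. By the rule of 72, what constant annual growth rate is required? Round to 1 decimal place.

72 / 47 ≈ 1.53, so about 1.5% annually.

roughly 1.5% annually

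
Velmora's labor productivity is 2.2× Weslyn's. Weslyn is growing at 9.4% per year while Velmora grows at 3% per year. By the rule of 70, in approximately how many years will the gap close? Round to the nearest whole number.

approximately 12 years

The growth-rate gap is 9.4% − 3% = 6.4 percentage points.
So the ratio between them halves every 70/6.4 ≈ 10.94 years.
A 2.2× gap takes log₂(2.2) ≈ 1.14 halvings to close: 1.14 × 10.94 ≈ 12 years.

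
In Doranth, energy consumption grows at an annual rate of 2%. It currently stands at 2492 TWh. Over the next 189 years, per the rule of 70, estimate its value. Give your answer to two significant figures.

It doubles every 70/2 ≈ 35.00 years, so 189 years is 5.40 doublings.
2^5.40 ≈ 42.22; 2492 × 42.22 ≈ 110000 TWh.

about 110000 TWh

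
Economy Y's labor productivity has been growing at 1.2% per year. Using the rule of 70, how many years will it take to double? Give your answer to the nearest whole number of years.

70/1.2 ≈ 58.33, so it doubles roughly every 58 years.

58 years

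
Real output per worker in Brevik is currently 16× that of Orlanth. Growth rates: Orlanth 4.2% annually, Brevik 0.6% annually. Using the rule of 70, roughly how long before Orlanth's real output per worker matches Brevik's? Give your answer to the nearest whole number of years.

around 78 years

The growth-rate gap is 4.2% − 0.6% = 3.6 percentage points.
So the ratio between them halves every 70/3.6 ≈ 19.44 years.
A 16× gap closes after 4 halvings: 4 × 19.44 ≈ 78 years.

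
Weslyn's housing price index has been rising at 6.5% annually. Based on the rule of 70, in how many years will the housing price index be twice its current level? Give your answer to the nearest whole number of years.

At 6.5%, doubling takes about 70/6.5 = 10.77 years.

around 11 years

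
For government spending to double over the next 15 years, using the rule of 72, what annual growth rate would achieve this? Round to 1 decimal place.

around 4.8% annually

72 / 15 ≈ 4.80, so about 4.8% annually.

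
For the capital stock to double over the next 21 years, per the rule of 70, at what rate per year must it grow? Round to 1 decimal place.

approximately 3.3%

70 / 21 ≈ 3.33, so about 3.3% per year.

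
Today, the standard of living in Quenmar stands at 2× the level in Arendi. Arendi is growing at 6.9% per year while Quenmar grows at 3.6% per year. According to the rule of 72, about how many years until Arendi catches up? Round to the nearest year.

roughly 22 years

What matters is the difference: 3.3 pp.
Rule of 72 on the gap: the ratio halves every 72/3.3 ≈ 21.82 years.
A 2× gap closes after 1 halving: 1 × 21.82 ≈ 22 years.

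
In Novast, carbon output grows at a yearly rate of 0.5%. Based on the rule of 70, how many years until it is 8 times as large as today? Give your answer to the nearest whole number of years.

Doubling time ≈ 70/0.5 = 140.00 years.
8× is 3 doublings, so 3 × 140.00 ≈ 420 years.

around 420 years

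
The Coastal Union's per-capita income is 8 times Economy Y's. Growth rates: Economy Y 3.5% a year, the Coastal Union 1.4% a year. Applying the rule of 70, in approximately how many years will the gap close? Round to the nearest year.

Economy Y gains on the Coastal Union at 3.5% − 1.4% = 2.1 points a year.
At that relative rate the gap halves every 70/2.1 ≈ 33.33 years.
An 8 times gap closes after 3 halvings: 3 × 33.33 ≈ 100 years.

around 100 years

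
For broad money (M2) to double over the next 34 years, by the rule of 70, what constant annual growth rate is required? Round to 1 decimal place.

roughly 2.1%

70 / 34 ≈ 2.06, so about 2.1% a year.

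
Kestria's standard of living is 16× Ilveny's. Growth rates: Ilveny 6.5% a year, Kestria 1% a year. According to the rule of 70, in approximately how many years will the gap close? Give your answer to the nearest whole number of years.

What matters is the difference: 5.5 pp.
Rule of 70 on the gap: the ratio halves every 70/5.5 ≈ 12.73 years.
A 16× gap closes after 4 halvings: 4 × 12.73 ≈ 51 years.

around 51 years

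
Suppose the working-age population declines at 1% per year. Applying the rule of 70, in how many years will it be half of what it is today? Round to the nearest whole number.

Falling at 1%, it halves about every 70/1 = 70.00 years.

around 70 years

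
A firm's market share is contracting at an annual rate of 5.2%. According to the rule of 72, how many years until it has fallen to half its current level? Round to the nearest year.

14 years

Halving time ≈ 72 / 5.2 = 13.85 → 14 years.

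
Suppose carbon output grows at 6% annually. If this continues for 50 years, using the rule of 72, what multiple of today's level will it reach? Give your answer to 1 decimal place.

approximately 18.0 times

Doubles every ≈ 12.00 years (72/6).
50 years is 4.17 doublings; 2^4.17 ≈ 18.0×.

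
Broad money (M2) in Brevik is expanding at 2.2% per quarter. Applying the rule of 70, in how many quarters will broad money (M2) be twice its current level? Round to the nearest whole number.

32 quarters

At 2.2%, doubling takes about 70/2.2 = 31.82 quarters.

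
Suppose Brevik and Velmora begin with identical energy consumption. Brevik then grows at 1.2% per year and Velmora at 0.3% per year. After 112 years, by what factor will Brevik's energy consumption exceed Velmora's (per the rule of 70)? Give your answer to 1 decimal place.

roughly 2.7 times

Brevik pulls ahead at 0.9 pp per year, so the ratio doubles every 70/0.9 ≈ 77.78 years.
In 112 years that's 1.44 doublings: 2^1.44 ≈ 2.7.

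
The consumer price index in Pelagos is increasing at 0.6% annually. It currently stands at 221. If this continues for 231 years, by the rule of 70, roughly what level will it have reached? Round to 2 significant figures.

Doubling time ≈ 70/0.6 = 116.67 years.
231 years is 231/116.67 ≈ 1.98 doublings, a factor of 2^1.98 ≈ 3.94.
221 × 3.94 ≈ 870.

870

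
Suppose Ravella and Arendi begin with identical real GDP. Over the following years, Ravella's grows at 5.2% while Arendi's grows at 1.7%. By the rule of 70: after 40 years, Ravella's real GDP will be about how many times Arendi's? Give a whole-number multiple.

Rate gap = 5.2% − 1.7% = 3.5 points.
The ratio doubles every 70/3.5 ≈ 20.00 years.
40/20.00 ≈ 2.00 doublings → ratio ≈ 2^2.00 ≈ 4.

about 4 times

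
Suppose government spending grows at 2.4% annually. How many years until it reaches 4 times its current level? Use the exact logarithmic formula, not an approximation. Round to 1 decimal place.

58.5 years

t = ln(4) / ln(1 + 0.024) = 1.3863 / 0.023717 ≈ 58.45.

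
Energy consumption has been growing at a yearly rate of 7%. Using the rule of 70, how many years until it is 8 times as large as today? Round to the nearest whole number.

roughly 30 years

At 7% it doubles every 70/7 ≈ 10.00 years.
Getting to 8× needs 3 doublings: 3 × 10.00 ≈ 30 years.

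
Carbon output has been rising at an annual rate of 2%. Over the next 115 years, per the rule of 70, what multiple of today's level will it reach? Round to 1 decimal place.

Doubles every ≈ 35.00 years (70/2).
115 years is 3.29 doublings; 2^3.29 ≈ 9.8×.

≈ 9.8 times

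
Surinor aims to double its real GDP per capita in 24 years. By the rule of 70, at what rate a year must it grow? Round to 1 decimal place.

2.9% a year

70 / 24 ≈ 2.92, so about 2.9% a year.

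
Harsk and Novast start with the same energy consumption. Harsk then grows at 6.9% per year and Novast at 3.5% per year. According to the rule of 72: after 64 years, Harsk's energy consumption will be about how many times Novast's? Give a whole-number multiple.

approximately 8 times

Harsk pulls ahead at 3.4 pp per year, so the ratio doubles every 72/3.4 ≈ 21.18 years.
In 64 years that's 3.02 doublings: 2^3.02 ≈ 8.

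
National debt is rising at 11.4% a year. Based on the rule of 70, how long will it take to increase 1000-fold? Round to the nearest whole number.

One doubling takes 70/11.4 = 6.14 years.
1000× is log₂ 1000 ≈ 9.97 doublings, so ≈ 9.97 × 6.14 = 61 years.

about 61 years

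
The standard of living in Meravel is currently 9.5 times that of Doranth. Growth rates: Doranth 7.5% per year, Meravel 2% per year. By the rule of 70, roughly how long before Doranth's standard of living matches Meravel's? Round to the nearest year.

The growth-rate gap is 7.5% − 2% = 5.5 percentage points.
So the ratio between them halves every 70/5.5 ≈ 12.73 years.
A 9.5 times gap takes log₂(9.5) ≈ 3.25 halvings to close: 3.25 × 12.73 ≈ 41 years.

about 41 years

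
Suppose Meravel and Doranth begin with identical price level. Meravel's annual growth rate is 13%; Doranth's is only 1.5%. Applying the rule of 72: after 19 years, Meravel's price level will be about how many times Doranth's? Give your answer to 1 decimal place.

Only the 11.5-point difference matters.
72/11.5 ≈ 6.26 years per doubling of the ratio; 19 years gives 3.04 doublings, so ≈ 8.2×.

8.2 times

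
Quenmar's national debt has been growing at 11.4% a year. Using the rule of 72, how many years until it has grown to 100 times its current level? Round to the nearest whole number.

Doubling time ≈ 72/11.4 = 6.32 years.
Reaching 100× takes log₂(100) ≈ 6.64 doublings.
6.64 × 6.32 ≈ 42 years.

42 years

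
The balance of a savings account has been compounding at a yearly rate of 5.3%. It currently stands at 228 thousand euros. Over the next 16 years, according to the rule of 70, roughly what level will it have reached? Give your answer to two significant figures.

Doubling time ≈ 70/5.3 = 13.21 years.
16 years is 16/13.21 ≈ 1.21 doublings, a factor of 2^1.21 ≈ 2.31.
228 × 2.31 ≈ 530 thousand euros.

around 530 thousand euros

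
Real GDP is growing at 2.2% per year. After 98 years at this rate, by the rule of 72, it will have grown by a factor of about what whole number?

At 2.2% one doubling takes ≈ 32.73 years; 98 years is 3 of them, so ×8.

8 times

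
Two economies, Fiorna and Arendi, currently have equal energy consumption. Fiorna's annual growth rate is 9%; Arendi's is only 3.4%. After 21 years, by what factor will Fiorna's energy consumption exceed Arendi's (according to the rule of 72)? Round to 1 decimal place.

Rate gap = 9% − 3.4% = 5.6 points.
The ratio doubles every 72/5.6 ≈ 12.86 years.
21/12.86 ≈ 1.63 doublings → ratio ≈ 2^1.63 ≈ 3.1.

around 3.1 times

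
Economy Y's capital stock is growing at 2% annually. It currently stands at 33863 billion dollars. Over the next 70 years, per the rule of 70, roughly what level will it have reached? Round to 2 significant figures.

around 140000 billion dollars

It doubles every 70/2 ≈ 35.00 years, so 70 years is 2.00 doublings.
2^2.00 ≈ 4.00; 33863 × 4.00 ≈ 140000 billion dollars.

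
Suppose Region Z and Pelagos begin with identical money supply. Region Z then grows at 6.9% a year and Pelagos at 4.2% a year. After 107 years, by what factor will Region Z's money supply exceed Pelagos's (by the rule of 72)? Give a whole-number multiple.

Only the 2.7-point difference matters.
72/2.7 ≈ 26.67 years per doubling of the ratio; 107 years gives 4.01 doublings, so ≈ 16×.

about 16 times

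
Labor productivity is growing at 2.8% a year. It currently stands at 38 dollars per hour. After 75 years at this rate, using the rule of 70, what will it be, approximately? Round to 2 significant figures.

It doubles every 70/2.8 ≈ 25.00 years, so 75 years is 3.00 doublings.
2^3.00 ≈ 8.00; 38 × 8.00 ≈ 300 dollars per hour.

around 300 dollars per hour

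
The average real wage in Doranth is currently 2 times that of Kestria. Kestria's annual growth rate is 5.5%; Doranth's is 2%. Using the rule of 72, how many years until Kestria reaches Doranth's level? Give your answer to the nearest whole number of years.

What matters is the difference: 3.5 pp.
Rule of 72 on the gap: the ratio halves every 72/3.5 ≈ 20.57 years.
A 2 times gap closes after 1 halving: 1 × 20.57 ≈ 21 years.

roughly 21 years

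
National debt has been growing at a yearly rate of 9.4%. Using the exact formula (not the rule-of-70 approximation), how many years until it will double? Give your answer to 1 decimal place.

t = ln(2) / ln(1 + 0.094) = 0.6931 / 0.089841 ≈ 7.71.

7.7 years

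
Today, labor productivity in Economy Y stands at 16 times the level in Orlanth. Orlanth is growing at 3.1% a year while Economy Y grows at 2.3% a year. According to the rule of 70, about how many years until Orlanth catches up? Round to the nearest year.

approximately 350 years

What matters is the difference: 0.8 pp.
Rule of 70 on the gap: the ratio halves every 70/0.8 ≈ 87.50 years.
A 16 times gap closes after 4 halvings: 4 × 87.50 ≈ 350 years.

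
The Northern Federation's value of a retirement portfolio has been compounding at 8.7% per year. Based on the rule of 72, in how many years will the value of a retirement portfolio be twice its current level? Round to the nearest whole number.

8 years

Doubling time ≈ 72 / 8.7 = 8.28 years.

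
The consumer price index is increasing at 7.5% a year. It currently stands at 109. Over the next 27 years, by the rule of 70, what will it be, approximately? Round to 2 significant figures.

approximately 810

It doubles every 70/7.5 ≈ 9.33 years, so 27 years is 2.89 doublings.
2^2.89 ≈ 7.41; 109 × 7.41 ≈ 810.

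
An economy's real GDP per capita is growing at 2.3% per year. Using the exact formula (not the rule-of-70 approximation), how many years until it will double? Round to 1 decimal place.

30.5 years

t = ln(2) / ln(1 + 0.023) = 0.6931 / 0.022739 ≈ 30.48.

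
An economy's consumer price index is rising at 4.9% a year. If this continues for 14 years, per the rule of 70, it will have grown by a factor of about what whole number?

≈ 2 times

At 4.9% one doubling takes ≈ 14.29 years; 14 years is 1 of them, so ×2.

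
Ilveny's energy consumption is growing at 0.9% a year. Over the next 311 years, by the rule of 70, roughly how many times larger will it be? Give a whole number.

70/0.9 ≈ 77.78 years per doubling.
311 years fits 4 doublings: 2^4 = 16.

≈ 16 times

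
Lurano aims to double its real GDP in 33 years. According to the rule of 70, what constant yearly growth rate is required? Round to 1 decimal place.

70 / 33 ≈ 2.12, so about 2.1% per year.

≈ 2.1% per year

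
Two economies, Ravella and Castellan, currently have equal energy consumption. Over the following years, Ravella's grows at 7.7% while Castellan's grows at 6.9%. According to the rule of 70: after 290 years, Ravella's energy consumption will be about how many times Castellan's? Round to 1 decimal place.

Ravella pulls ahead at 0.8 pp per year, so the ratio doubles every 70/0.8 ≈ 87.50 years.
In 290 years that's 3.31 doublings: 2^3.31 ≈ 9.9.

9.9 times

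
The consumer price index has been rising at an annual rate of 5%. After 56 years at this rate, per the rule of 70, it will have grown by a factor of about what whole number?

≈ 16 times

At 5% one doubling takes ≈ 14.00 years; 56 years is 4 of them, so ×16.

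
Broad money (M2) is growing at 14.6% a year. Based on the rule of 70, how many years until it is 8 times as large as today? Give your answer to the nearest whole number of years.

One doubling takes 70/14.6 = 4.79 years.
8 = 2^3, so 3 doublings → 14 years.

roughly 14 years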